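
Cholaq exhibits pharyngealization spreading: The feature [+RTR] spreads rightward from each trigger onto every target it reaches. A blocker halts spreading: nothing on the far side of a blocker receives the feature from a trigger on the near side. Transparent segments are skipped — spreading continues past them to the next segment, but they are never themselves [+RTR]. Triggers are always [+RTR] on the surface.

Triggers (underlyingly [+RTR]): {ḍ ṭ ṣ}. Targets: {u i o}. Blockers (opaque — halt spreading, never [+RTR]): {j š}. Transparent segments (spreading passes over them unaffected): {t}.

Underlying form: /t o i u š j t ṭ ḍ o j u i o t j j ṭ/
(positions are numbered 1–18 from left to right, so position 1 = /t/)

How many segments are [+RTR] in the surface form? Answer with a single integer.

From /ṭ/ at 8 rightward: 9 /ḍ/ is itself a trigger — this domain ends here.
From /ḍ/ at 9 rightward: 10 /o/ → [+RTR]; 11 /j/ blocks.
From /ṭ/ at 18 rightward: word edge.
Targets with no active source: positions 2 3 4 12 13 14 stay [-emphatic].
[+RTR] positions on the surface: 8 9 10 18.

4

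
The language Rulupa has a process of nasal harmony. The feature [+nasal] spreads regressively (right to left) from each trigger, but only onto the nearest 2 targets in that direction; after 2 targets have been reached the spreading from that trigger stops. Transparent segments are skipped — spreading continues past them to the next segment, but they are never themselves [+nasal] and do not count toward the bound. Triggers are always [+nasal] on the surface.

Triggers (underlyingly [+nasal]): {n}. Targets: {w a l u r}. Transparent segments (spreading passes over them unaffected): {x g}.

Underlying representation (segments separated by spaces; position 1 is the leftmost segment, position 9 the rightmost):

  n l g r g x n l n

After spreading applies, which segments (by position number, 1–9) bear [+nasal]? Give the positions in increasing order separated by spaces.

1 2 4 7 8 9

From /n/ at 1 leftward: word edge.
From /n/ at 7 leftward: 6 /x/ transparent; 5 /g/ transparent; 4 /r/ → [+nasal]; 3 /g/ transparent; 2 /l/ → [+nasal]; bound reached.
From /n/ at 9 leftward: 8 /l/ → [+nasal]; 7 /n/ is itself a trigger — this domain ends here.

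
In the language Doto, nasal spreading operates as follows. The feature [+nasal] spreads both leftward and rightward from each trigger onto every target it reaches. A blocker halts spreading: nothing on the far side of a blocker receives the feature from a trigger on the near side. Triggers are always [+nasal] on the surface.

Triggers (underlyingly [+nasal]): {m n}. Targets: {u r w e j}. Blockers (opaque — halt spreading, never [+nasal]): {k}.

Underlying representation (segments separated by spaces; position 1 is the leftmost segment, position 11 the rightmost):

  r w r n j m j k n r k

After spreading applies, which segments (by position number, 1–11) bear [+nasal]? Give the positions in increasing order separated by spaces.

1 2 3 4 5 6 7 9 10

From /n/ at 4 rightward: 5 /j/ → [+nasal]; 6 /m/ is itself a trigger — this domain ends here.
From /n/ at 4 leftward: 3 /r/ → [+nasal]; 2 /w/ → [+nasal]; 1 /r/ → [+nasal]; word edge.
From /m/ at 6 rightward: 7 /j/ → [+nasal]; 8 /k/ blocks.
From /m/ at 6 leftward: 5 /j/ → [+nasal]; 4 /n/ is itself a trigger — this domain ends here.
From /n/ at 9 rightward: 10 /r/ → [+nasal]; 11 /k/ blocks.
From /n/ at 9 leftward: 8 /k/ blocks.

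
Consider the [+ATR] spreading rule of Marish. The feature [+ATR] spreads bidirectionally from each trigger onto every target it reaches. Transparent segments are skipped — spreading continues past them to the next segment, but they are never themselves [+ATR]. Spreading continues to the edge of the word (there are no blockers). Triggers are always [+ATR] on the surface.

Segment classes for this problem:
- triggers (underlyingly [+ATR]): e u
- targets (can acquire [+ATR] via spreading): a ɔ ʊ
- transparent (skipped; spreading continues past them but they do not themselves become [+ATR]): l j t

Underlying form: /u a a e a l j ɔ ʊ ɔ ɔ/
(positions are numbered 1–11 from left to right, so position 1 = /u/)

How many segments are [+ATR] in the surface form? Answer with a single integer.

From /u/ at 1 rightward: 2 /a/ → [+ATR]; 3 /a/ → [+ATR]; 4 /e/ is itself a trigger — this domain ends here.
From /u/ at 1 leftward: word edge.
From /e/ at 4 rightward: 5 /a/ → [+ATR]; 6 /l/ transparent; 7 /j/ transparent; 8 /ɔ/ → [+ATR]; 9 /ʊ/ → [+ATR]; 10 /ɔ/ → [+ATR]; 11 /ɔ/ → [+ATR]; word edge.
From /e/ at 4 leftward: 3 /a/ → [+ATR]; 2 /a/ → [+ATR]; 1 /u/ is itself a trigger — this domain ends here.
[+ATR] positions on the surface: 1 2 3 4 5 8 9 10 11.

9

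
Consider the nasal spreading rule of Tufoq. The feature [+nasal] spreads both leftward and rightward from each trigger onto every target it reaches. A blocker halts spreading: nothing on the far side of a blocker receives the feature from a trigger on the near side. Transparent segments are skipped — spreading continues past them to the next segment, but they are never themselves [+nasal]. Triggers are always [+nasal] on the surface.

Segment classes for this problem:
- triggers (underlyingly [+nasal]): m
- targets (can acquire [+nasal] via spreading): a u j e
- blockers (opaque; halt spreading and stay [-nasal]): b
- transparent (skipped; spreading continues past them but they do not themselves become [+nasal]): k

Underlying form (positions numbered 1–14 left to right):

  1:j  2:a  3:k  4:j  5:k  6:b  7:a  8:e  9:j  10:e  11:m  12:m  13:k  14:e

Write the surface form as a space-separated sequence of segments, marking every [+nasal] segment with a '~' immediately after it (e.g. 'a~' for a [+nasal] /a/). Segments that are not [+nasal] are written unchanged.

From /m/ at 11 rightward: 12 /m/ is itself a trigger — this domain ends here.
From /m/ at 11 leftward: 10 /e/ → [+nasal]; 9 /j/ → [+nasal]; 8 /e/ → [+nasal]; 7 /a/ → [+nasal]; 6 /b/ blocks.
From /m/ at 12 rightward: 13 /k/ transparent; 14 /e/ → [+nasal]; word edge.
From /m/ at 12 leftward: 11 /m/ is itself a trigger — this domain ends here.
Targets with no active source: positions 1 2 4 stay [-nasal].
[+nasal] positions on the surface: 7 8 9 10 11 12 14.

j a k j k b a~ e~ j~ e~ m~ m~ k e~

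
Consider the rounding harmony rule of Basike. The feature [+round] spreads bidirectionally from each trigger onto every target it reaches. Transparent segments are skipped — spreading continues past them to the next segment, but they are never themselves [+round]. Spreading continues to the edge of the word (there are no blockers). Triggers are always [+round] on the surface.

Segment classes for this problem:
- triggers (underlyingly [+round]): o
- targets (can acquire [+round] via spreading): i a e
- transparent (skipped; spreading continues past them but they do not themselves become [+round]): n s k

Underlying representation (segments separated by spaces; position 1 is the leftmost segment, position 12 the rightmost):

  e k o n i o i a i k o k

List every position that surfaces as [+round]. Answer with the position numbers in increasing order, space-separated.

1 3 5 6 7 8 9 11

From /o/ at 3 rightward: 4 /n/ transparent; 5 /i/ → [+round]; 6 /o/ is itself a trigger — this domain ends here.
From /o/ at 3 leftward: 2 /k/ transparent; 1 /e/ → [+round]; word edge.
From /o/ at 6 rightward: 7 /i/ → [+round]; 8 /a/ → [+round]; 9 /i/ → [+round]; 10 /k/ transparent; 11 /o/ is itself a trigger — this domain ends here.
From /o/ at 6 leftward: 5 /i/ → [+round]; 4 /n/ transparent; 3 /o/ is itself a trigger — this domain ends here.
From /o/ at 11 rightward: 12 /k/ transparent; word edge.
From /o/ at 11 leftward: 10 /k/ transparent; 9 /i/ → [+round]; 8 /a/ → [+round]; 7 /i/ → [+round]; 6 /o/ is itself a trigger — this domain ends here.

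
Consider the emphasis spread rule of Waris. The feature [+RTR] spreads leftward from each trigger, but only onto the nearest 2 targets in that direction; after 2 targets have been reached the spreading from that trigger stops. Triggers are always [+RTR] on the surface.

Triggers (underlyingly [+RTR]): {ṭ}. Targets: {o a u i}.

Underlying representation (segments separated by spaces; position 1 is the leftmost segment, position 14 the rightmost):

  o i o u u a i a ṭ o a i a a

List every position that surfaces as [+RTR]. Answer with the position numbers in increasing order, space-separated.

7 8 9

From /ṭ/ at 9 leftward: 8 /a/ → [+RTR]; 7 /i/ → [+RTR]; bound reached.
Targets with no active source: positions 1 2 3 4 5 6 10 11 12 13 14 stay [-emphatic].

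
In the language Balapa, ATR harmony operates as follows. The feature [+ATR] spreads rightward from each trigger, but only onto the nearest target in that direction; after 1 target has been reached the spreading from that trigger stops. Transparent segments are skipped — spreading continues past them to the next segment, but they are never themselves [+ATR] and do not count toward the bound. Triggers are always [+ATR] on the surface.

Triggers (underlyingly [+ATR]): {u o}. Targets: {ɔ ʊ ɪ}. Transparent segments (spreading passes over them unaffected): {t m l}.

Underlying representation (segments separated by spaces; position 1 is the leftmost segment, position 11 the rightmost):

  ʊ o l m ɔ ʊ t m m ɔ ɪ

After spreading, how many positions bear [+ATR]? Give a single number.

From /o/ at 2 rightward: 3 /l/ transparent; 4 /m/ transparent; 5 /ɔ/ → [+ATR]; bound reached.
Targets with no active source: positions 1 6 10 11 stay [-ATR].
[+ATR] positions on the surface: 2 5.

2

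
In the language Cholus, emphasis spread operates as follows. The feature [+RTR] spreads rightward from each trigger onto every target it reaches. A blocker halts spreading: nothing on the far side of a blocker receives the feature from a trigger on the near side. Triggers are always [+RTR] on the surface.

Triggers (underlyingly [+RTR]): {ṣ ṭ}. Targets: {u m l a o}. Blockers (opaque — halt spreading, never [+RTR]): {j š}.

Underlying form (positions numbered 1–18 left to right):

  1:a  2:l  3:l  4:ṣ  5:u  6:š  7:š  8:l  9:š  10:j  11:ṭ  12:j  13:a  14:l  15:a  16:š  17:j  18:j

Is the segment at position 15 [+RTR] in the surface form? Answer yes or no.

no

From /ṣ/ at 4 rightward: 5 /u/ → [+RTR]; 6 /š/ blocks.
From /ṭ/ at 11 rightward: 12 /j/ blocks.
Targets with no active source: positions 1 2 3 8 13 14 15 stay [-emphatic].
[+RTR] positions on the surface: 4 5 11.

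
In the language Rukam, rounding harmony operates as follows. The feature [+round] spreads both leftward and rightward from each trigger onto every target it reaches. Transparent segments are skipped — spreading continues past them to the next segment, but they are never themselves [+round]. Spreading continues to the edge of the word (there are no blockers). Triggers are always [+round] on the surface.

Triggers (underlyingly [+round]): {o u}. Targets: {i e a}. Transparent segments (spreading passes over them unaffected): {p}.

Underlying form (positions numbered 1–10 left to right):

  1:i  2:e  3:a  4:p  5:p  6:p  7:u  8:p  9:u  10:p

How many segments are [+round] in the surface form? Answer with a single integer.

From /u/ at 7 rightward: 8 /p/ transparent; 9 /u/ is itself a trigger — this domain ends here.
From /u/ at 7 leftward: 6 /p/ transparent; 5 /p/ transparent; 4 /p/ transparent; 3 /a/ → [+round]; 2 /e/ → [+round]; 1 /i/ → [+round]; word edge.
From /u/ at 9 rightward: 10 /p/ transparent; word edge.
From /u/ at 9 leftward: 8 /p/ transparent; 7 /u/ is itself a trigger — this domain ends here.
[+round] positions on the surface: 1 2 3 7 9.

5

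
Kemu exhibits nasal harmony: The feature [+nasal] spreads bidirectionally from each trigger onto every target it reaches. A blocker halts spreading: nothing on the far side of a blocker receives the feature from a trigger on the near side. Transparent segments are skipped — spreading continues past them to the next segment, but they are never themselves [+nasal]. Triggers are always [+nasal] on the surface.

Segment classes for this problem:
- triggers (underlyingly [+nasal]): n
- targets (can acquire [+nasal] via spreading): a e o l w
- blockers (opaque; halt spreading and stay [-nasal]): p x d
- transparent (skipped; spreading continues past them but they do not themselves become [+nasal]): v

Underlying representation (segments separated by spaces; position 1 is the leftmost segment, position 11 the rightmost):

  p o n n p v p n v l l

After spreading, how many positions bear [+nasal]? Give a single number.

6

From /n/ at 3 rightward: 4 /n/ is itself a trigger — this domain ends here.
From /n/ at 3 leftward: 2 /o/ → [+nasal]; 1 /p/ blocks.
From /n/ at 4 rightward: 5 /p/ blocks.
From /n/ at 4 leftward: 3 /n/ is itself a trigger — this domain ends here.
From /n/ at 8 rightward: 9 /v/ transparent; 10 /l/ → [+nasal]; 11 /l/ → [+nasal]; word edge.
From /n/ at 8 leftward: 7 /p/ blocks.
[+nasal] positions on the surface: 2 3 4 8 10 11.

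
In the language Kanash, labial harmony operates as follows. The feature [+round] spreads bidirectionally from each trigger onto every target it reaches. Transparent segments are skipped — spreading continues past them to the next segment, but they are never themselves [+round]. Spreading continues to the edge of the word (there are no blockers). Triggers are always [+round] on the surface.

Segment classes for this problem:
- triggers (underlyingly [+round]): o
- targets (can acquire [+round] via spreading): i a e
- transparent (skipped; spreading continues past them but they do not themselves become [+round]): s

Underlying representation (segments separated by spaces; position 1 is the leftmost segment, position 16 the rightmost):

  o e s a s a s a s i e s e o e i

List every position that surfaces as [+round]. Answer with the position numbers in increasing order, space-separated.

1 2 4 6 8 10 11 13 14 15 16

From /o/ at 1 rightward: 2 /e/ → [+round]; 3 /s/ transparent; 4 /a/ → [+round]; 5 /s/ transparent; 6 /a/ → [+round]; 7 /s/ transparent; 8 /a/ → [+round]; 9 /s/ transparent; 10 /i/ → [+round]; 11 /e/ → [+round]; 12 /s/ transparent; 13 /e/ → [+round]; 14 /o/ is itself a trigger — this domain ends here.
From /o/ at 1 leftward: word edge.
From /o/ at 14 rightward: 15 /e/ → [+round]; 16 /i/ → [+round]; word edge.
From /o/ at 14 leftward: 13 /e/ → [+round]; 12 /s/ transparent; 11 /e/ → [+round]; 10 /i/ → [+round]; 9 /s/ transparent; 8 /a/ → [+round]; 7 /s/ transparent; 6 /a/ → [+round]; 5 /s/ transparent; 4 /a/ → [+round]; 3 /s/ transparent; 2 /e/ → [+round]; 1 /o/ is itself a trigger — this domain ends here.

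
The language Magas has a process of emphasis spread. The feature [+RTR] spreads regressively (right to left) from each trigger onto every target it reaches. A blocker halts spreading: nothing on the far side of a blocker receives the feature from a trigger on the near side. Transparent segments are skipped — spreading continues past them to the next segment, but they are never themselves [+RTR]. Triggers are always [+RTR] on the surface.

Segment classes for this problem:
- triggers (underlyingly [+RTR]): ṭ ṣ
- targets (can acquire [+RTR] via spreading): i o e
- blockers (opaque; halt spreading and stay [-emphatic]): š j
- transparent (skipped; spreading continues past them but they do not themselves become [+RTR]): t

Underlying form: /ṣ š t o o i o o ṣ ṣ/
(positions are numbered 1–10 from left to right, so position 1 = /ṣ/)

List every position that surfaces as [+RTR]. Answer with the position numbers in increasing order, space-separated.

1 4 5 6 7 8 9 10

From /ṣ/ at 1 leftward: word edge.
From /ṣ/ at 9 leftward: 8 /o/ → [+RTR]; 7 /o/ → [+RTR]; 6 /i/ → [+RTR]; 5 /o/ → [+RTR]; 4 /o/ → [+RTR]; 3 /t/ transparent; 2 /š/ blocks.
From /ṣ/ at 10 leftward: 9 /ṣ/ is itself a trigger — this domain ends here.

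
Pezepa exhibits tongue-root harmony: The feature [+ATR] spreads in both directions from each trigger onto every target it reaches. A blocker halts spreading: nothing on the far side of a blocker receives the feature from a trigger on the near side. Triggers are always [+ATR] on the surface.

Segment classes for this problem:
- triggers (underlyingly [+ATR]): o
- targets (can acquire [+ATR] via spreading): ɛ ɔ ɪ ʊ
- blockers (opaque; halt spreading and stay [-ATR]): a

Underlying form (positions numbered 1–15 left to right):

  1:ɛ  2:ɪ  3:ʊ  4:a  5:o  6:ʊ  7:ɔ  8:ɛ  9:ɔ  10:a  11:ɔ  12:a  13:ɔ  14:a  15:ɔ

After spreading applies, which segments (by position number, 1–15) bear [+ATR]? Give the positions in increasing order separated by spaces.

5 6 7 8 9

From /o/ at 5 rightward: 6 /ʊ/ → [+ATR]; 7 /ɔ/ → [+ATR]; 8 /ɛ/ → [+ATR]; 9 /ɔ/ → [+ATR]; 10 /a/ blocks.
From /o/ at 5 leftward: 4 /a/ blocks.
Targets with no active source: positions 1 2 3 11 13 15 stay [-ATR].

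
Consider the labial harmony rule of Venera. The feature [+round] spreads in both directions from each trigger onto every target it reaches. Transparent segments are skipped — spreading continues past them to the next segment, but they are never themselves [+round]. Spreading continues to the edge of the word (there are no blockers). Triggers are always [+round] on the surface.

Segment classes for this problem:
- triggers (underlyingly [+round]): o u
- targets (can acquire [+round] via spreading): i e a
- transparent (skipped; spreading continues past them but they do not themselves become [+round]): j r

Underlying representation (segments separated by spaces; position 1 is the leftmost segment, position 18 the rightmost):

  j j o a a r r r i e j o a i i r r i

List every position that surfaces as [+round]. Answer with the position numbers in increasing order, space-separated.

From /o/ at 3 rightward: 4 /a/ → [+round]; 5 /a/ → [+round]; 6 /r/ transparent; 7 /r/ transparent; 8 /r/ transparent; 9 /i/ → [+round]; 10 /e/ → [+round]; 11 /j/ transparent; 12 /o/ is itself a trigger — this domain ends here.
From /o/ at 3 leftward: 2 /j/ transparent; 1 /j/ transparent; word edge.
From /o/ at 12 rightward: 13 /a/ → [+round]; 14 /i/ → [+round]; 15 /i/ → [+round]; 16 /r/ transparent; 17 /r/ transparent; 18 /i/ → [+round]; word edge.
From /o/ at 12 leftward: 11 /j/ transparent; 10 /e/ → [+round]; 9 /i/ → [+round]; 8 /r/ transparent; 7 /r/ transparent; 6 /r/ transparent; 5 /a/ → [+round]; 4 /a/ → [+round]; 3 /o/ is itself a trigger — this domain ends here.

3 4 5 9 10 12 13 14 15 18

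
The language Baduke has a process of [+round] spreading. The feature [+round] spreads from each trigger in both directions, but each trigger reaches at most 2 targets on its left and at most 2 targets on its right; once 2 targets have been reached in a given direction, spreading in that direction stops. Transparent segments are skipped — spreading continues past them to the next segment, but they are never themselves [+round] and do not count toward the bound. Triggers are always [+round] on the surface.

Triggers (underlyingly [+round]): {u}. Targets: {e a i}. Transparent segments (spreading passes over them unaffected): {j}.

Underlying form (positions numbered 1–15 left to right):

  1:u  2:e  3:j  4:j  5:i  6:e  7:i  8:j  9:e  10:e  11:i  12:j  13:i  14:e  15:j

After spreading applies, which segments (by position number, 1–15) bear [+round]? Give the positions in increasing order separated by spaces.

1 2 5

From /u/ at 1 rightward: 2 /e/ → [+round]; 3 /j/ transparent; 4 /j/ transparent; 5 /i/ → [+round]; bound reached.
From /u/ at 1 leftward: word edge.
Targets with no active source: positions 6 7 9 10 11 13 14 stay [-round].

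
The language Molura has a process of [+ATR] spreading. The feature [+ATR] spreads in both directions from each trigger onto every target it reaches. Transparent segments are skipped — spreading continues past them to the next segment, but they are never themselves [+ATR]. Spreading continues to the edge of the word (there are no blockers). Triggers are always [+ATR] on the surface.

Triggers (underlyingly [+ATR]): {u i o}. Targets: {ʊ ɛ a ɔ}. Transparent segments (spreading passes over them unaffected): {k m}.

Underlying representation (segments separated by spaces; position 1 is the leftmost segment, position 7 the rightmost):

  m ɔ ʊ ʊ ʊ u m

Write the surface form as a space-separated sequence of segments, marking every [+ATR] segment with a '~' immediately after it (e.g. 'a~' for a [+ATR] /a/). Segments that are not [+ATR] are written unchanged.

m ɔ~ ʊ~ ʊ~ ʊ~ u~ m

From /u/ at 6 rightward: 7 /m/ transparent; word edge.
From /u/ at 6 leftward: 5 /ʊ/ → [+ATR]; 4 /ʊ/ → [+ATR]; 3 /ʊ/ → [+ATR]; 2 /ɔ/ → [+ATR]; 1 /m/ transparent; word edge.
[+ATR] positions on the surface: 2 3 4 5 6.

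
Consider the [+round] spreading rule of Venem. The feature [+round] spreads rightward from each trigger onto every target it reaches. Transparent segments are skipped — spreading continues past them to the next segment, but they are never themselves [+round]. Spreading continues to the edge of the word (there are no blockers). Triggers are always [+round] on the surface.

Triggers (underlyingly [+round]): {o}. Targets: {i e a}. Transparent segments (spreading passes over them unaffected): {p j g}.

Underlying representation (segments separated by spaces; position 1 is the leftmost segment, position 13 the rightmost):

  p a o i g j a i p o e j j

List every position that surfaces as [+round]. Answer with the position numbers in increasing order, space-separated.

From /o/ at 3 rightward: 4 /i/ → [+round]; 5 /g/ transparent; 6 /j/ transparent; 7 /a/ → [+round]; 8 /i/ → [+round]; 9 /p/ transparent; 10 /o/ is itself a trigger — this domain ends here.
From /o/ at 10 rightward: 11 /e/ → [+round]; 12 /j/ transparent; 13 /j/ transparent; word edge.
Target with no active source: position 2 stays [-round].

3 4 7 8 10 11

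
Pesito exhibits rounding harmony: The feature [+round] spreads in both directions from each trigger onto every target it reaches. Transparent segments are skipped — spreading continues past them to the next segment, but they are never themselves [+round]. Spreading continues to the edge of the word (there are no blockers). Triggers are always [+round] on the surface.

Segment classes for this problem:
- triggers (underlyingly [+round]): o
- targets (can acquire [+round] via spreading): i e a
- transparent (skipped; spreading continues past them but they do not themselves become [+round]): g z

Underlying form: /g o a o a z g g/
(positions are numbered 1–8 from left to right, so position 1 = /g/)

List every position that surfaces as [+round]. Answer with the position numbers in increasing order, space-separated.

2 3 4 5

From /o/ at 2 rightward: 3 /a/ → [+round]; 4 /o/ is itself a trigger — this domain ends here.
From /o/ at 2 leftward: 1 /g/ transparent; word edge.
From /o/ at 4 rightward: 5 /a/ → [+round]; 6 /z/ transparent; 7 /g/ transparent; 8 /g/ transparent; word edge.
From /o/ at 4 leftward: 3 /a/ → [+round]; 2 /o/ is itself a trigger — this domain ends here.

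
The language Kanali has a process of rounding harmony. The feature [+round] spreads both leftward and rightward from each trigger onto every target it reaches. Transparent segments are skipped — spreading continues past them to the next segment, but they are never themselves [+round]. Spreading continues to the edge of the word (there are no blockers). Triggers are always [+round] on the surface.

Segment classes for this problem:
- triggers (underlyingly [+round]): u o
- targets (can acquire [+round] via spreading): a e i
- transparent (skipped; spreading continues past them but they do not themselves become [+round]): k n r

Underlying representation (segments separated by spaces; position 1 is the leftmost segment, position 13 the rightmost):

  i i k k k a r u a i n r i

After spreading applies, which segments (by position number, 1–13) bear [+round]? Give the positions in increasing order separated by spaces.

From /u/ at 8 rightward: 9 /a/ → [+round]; 10 /i/ → [+round]; 11 /n/ transparent; 12 /r/ transparent; 13 /i/ → [+round]; word edge.
From /u/ at 8 leftward: 7 /r/ transparent; 6 /a/ → [+round]; 5 /k/ transparent; 4 /k/ transparent; 3 /k/ transparent; 2 /i/ → [+round]; 1 /i/ → [+round]; word edge.

1 2 6 8 9 10 13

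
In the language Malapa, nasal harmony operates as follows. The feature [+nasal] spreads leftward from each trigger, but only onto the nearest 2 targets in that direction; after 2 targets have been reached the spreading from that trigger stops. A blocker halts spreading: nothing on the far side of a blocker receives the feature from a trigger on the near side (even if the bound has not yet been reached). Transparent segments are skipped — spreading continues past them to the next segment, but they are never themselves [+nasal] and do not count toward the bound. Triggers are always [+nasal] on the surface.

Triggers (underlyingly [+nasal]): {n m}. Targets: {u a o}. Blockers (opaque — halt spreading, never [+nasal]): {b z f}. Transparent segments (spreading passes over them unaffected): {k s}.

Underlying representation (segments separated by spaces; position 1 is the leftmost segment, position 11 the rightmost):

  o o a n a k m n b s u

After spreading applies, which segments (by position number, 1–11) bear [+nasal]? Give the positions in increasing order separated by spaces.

2 3 4 5 7 8

From /n/ at 4 leftward: 3 /a/ → [+nasal]; 2 /o/ → [+nasal]; bound reached.
From /m/ at 7 leftward: 6 /k/ transparent; 5 /a/ → [+nasal]; 4 /n/ is itself a trigger — this domain ends here.
From /n/ at 8 leftward: 7 /m/ is itself a trigger — this domain ends here.
Targets with no active source: positions 1 11 stay [-nasal].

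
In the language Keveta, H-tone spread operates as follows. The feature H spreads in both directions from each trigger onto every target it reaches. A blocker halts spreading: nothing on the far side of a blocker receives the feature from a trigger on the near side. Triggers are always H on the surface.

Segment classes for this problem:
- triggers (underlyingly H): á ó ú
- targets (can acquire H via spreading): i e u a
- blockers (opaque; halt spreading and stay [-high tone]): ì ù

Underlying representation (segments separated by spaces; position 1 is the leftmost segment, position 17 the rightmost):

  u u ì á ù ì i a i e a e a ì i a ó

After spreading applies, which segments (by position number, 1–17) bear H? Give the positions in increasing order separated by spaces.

4 15 16 17

From /á/ at 4 rightward: 5 /ù/ blocks.
From /á/ at 4 leftward: 3 /ì/ blocks.
From /ó/ at 17 rightward: word edge.
From /ó/ at 17 leftward: 16 /a/ → H; 15 /i/ → H; 14 /ì/ blocks.
Targets with no active source: positions 1 2 7 8 9 10 11 12 13 stay [-high tone].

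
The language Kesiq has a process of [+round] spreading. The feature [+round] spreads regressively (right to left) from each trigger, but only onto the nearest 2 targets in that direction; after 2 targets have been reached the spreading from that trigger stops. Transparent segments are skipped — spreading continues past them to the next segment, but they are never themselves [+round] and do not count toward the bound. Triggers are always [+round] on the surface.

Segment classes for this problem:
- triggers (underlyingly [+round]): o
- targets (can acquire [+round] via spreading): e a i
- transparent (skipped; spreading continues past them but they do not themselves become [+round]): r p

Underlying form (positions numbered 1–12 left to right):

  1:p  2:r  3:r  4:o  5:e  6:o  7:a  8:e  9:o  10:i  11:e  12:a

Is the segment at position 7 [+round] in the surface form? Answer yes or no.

From /o/ at 4 leftward: 3 /r/ transparent; 2 /r/ transparent; 1 /p/ transparent; word edge.
From /o/ at 6 leftward: 5 /e/ → [+round]; 4 /o/ is itself a trigger — this domain ends here.
From /o/ at 9 leftward: 8 /e/ → [+round]; 7 /a/ → [+round]; bound reached.
Targets with no active source: positions 10 11 12 stay [-round].
[+round] positions on the surface: 4 5 6 7 8 9.

yes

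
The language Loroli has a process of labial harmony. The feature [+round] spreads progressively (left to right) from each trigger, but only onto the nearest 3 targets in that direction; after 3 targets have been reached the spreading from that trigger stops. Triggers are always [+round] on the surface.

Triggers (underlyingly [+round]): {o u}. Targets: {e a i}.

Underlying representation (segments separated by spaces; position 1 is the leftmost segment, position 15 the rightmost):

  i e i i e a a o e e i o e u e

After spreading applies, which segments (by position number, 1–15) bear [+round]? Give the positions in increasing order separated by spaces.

8 9 10 11 12 13 14 15

From /o/ at 8 rightward: 9 /e/ → [+round]; 10 /e/ → [+round]; 11 /i/ → [+round]; bound reached.
From /o/ at 12 rightward: 13 /e/ → [+round]; 14 /u/ is itself a trigger — this domain ends here.
From /u/ at 14 rightward: 15 /e/ → [+round]; word edge.
Targets with no active source: positions 1 2 3 4 5 6 7 stay [-round].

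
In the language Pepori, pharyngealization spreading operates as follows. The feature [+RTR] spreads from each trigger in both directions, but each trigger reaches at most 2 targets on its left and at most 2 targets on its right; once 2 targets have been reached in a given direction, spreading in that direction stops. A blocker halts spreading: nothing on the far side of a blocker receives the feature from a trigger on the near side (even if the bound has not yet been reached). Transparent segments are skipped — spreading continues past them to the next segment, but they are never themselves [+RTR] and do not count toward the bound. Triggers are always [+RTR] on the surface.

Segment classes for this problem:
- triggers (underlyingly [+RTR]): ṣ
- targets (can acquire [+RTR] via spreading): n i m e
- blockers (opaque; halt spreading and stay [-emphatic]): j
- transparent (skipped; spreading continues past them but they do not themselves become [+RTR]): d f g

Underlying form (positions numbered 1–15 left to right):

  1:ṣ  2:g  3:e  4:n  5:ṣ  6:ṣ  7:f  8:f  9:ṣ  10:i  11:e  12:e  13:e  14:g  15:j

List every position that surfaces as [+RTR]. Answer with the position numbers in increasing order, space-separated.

1 3 4 5 6 9 10 11

From /ṣ/ at 1 rightward: 2 /g/ transparent; 3 /e/ → [+RTR]; 4 /n/ → [+RTR]; bound reached.
From /ṣ/ at 1 leftward: word edge.
From /ṣ/ at 5 rightward: 6 /ṣ/ is itself a trigger — this domain ends here.
From /ṣ/ at 5 leftward: 4 /n/ → [+RTR]; 3 /e/ → [+RTR]; bound reached.
From /ṣ/ at 6 rightward: 7 /f/ transparent; 8 /f/ transparent; 9 /ṣ/ is itself a trigger — this domain ends here.
From /ṣ/ at 6 leftward: 5 /ṣ/ is itself a trigger — this domain ends here.
From /ṣ/ at 9 rightward: 10 /i/ → [+RTR]; 11 /e/ → [+RTR]; bound reached.
From /ṣ/ at 9 leftward: 8 /f/ transparent; 7 /f/ transparent; 6 /ṣ/ is itself a trigger — this domain ends here.
Targets with no active source: positions 12 13 stay [-emphatic].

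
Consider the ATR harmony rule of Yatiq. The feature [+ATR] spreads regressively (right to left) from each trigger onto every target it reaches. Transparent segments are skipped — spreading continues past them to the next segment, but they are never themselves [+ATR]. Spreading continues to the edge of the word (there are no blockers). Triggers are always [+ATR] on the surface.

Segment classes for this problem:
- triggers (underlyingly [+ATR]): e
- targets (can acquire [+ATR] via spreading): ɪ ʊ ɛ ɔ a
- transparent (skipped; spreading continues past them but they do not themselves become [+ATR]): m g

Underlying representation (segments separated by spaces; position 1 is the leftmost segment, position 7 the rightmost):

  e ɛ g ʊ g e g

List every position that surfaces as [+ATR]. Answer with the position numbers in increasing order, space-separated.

From /e/ at 1 leftward: word edge.
From /e/ at 6 leftward: 5 /g/ transparent; 4 /ʊ/ → [+ATR]; 3 /g/ transparent; 2 /ɛ/ → [+ATR]; 1 /e/ is itself a trigger — this domain ends here.

1 2 4 6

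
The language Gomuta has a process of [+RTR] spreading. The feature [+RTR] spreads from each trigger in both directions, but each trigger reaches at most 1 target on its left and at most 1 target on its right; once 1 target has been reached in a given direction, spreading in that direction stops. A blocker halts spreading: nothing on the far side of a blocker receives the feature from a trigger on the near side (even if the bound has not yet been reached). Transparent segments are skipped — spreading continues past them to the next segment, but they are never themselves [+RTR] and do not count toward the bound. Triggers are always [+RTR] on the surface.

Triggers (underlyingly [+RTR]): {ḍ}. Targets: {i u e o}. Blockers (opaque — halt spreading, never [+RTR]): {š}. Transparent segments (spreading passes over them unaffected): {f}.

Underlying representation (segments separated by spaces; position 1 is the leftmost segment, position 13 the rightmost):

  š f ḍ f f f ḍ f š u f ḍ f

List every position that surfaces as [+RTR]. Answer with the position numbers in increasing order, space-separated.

From /ḍ/ at 3 rightward: 4 /f/ transparent; 5 /f/ transparent; 6 /f/ transparent; 7 /ḍ/ is itself a trigger — this domain ends here.
From /ḍ/ at 3 leftward: 2 /f/ transparent; 1 /š/ blocks.
From /ḍ/ at 7 rightward: 8 /f/ transparent; 9 /š/ blocks.
From /ḍ/ at 7 leftward: 6 /f/ transparent; 5 /f/ transparent; 4 /f/ transparent; 3 /ḍ/ is itself a trigger — this domain ends here.
From /ḍ/ at 12 rightward: 13 /f/ transparent; word edge.
From /ḍ/ at 12 leftward: 11 /f/ transparent; 10 /u/ → [+RTR]; bound reached.

3 7 10 12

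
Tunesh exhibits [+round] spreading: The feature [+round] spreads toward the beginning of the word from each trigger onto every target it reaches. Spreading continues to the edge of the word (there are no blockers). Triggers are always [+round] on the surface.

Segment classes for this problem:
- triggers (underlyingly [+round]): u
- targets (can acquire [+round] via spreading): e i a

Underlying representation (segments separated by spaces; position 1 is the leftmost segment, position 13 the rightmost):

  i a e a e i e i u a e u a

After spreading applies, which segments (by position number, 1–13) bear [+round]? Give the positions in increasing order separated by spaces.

1 2 3 4 5 6 7 8 9 10 11 12

From /u/ at 9 leftward: 8 /i/ → [+round]; 7 /e/ → [+round]; 6 /i/ → [+round]; 5 /e/ → [+round]; 4 /a/ → [+round]; 3 /e/ → [+round]; 2 /a/ → [+round]; 1 /i/ → [+round]; word edge.
From /u/ at 12 leftward: 11 /e/ → [+round]; 10 /a/ → [+round]; 9 /u/ is itself a trigger — this domain ends here.
Target with no active source: position 13 stays [-round].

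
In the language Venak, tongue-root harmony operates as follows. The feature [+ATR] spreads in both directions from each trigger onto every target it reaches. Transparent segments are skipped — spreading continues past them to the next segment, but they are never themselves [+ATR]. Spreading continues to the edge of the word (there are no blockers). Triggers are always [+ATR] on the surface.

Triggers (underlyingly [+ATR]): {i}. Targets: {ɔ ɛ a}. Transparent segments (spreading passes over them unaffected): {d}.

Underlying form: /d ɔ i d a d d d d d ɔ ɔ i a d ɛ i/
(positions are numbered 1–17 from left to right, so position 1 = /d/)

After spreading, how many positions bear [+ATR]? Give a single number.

9

From /i/ at 3 rightward: 4 /d/ transparent; 5 /a/ → [+ATR]; 6 /d/ transparent; 7 /d/ transparent; 8 /d/ transparent; 9 /d/ transparent; 10 /d/ transparent; 11 /ɔ/ → [+ATR]; 12 /ɔ/ → [+ATR]; 13 /i/ is itself a trigger — this domain ends here.
From /i/ at 3 leftward: 2 /ɔ/ → [+ATR]; 1 /d/ transparent; word edge.
From /i/ at 13 rightward: 14 /a/ → [+ATR]; 15 /d/ transparent; 16 /ɛ/ → [+ATR]; 17 /i/ is itself a trigger — this domain ends here.
From /i/ at 13 leftward: 12 /ɔ/ → [+ATR]; 11 /ɔ/ → [+ATR]; 10 /d/ transparent; 9 /d/ transparent; 8 /d/ transparent; 7 /d/ transparent; 6 /d/ transparent; 5 /a/ → [+ATR]; 4 /d/ transparent; 3 /i/ is itself a trigger — this domain ends here.
From /i/ at 17 rightward: word edge.
From /i/ at 17 leftward: 16 /ɛ/ → [+ATR]; 15 /d/ transparent; 14 /a/ → [+ATR]; 13 /i/ is itself a trigger — this domain ends here.
[+ATR] positions on the surface: 2 3 5 11 12 13 14 16 17.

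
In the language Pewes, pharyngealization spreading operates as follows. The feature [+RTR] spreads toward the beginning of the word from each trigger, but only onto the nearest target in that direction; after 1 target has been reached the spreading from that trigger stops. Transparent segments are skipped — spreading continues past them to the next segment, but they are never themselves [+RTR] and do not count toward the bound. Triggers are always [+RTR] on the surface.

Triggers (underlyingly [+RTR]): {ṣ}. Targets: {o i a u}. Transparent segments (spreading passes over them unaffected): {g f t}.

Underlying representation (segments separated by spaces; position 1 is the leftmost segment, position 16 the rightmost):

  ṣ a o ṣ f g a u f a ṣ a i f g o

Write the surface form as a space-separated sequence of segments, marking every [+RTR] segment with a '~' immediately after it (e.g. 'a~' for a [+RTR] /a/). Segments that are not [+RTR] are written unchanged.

ṣ~ a o~ ṣ~ f g a u f a~ ṣ~ a i f g o

From /ṣ/ at 1 leftward: word edge.
From /ṣ/ at 4 leftward: 3 /o/ → [+RTR]; bound reached.
From /ṣ/ at 11 leftward: 10 /a/ → [+RTR]; bound reached.
Targets with no active source: positions 2 7 8 12 13 16 stay [-emphatic].
[+RTR] positions on the surface: 1 3 4 10 11.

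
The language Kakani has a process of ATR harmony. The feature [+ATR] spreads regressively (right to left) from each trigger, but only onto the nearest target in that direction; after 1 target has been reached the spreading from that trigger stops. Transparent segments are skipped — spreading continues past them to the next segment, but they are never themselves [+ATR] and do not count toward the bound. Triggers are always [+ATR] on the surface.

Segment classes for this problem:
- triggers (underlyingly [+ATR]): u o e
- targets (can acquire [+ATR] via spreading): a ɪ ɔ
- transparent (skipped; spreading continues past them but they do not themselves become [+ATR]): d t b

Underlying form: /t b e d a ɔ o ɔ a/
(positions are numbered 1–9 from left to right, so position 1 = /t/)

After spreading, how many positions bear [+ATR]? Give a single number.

3

From /e/ at 3 leftward: 2 /b/ transparent; 1 /t/ transparent; word edge.
From /o/ at 7 leftward: 6 /ɔ/ → [+ATR]; bound reached.
Targets with no active source: positions 5 8 9 stay [-ATR].
[+ATR] positions on the surface: 3 6 7.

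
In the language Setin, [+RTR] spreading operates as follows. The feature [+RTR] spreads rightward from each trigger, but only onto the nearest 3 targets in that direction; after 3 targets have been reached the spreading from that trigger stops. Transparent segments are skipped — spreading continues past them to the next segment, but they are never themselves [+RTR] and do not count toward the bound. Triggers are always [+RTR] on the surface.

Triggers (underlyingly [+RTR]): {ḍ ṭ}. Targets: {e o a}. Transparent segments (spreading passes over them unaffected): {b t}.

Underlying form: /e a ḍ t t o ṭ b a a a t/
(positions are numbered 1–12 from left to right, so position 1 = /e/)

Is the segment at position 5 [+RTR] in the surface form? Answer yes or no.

no

From /ḍ/ at 3 rightward: 4 /t/ transparent; 5 /t/ transparent; 6 /o/ → [+RTR]; 7 /ṭ/ is itself a trigger — this domain ends here.
From /ṭ/ at 7 rightward: 8 /b/ transparent; 9 /a/ → [+RTR]; 10 /a/ → [+RTR]; 11 /a/ → [+RTR]; bound reached.
Targets with no active source: positions 1 2 stay [-emphatic].
[+RTR] positions on the surface: 3 6 7 9 10 11.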